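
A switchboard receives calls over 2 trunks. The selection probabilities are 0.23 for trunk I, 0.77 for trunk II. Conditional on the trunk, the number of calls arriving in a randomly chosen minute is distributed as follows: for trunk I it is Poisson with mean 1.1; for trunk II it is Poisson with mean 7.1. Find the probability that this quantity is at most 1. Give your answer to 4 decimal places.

Conditional on each trunk, P(X ≤ 1): I: 0.699029; II: 0.00668335.
By total probability, P(X ≤ 1) = 0.23·0.699029 + 0.77·0.00668335 = 0.165923.

0.1659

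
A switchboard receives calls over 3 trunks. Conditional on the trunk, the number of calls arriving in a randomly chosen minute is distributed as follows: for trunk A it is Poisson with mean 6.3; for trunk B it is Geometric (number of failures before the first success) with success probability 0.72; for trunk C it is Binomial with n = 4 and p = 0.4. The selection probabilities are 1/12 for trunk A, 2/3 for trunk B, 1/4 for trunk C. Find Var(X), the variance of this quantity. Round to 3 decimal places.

Per component, A: μ=6.3, E[X²]=45.99; B: μ=0.388889, E[X²]=0.691358; C: μ=1.6, E[X²]=3.52.
E[X] = 0.0833333·6.3 + 0.666667·0.388889 + 0.25·1.6 = 1.18426.
E[X²] = 0.0833333·45.99 + 0.666667·0.691358 + 0.25·3.52 = 5.17341.
Var(X) = E[X²] − (E[X])² = 5.17341 − 1.40247 = 3.77094.

3.771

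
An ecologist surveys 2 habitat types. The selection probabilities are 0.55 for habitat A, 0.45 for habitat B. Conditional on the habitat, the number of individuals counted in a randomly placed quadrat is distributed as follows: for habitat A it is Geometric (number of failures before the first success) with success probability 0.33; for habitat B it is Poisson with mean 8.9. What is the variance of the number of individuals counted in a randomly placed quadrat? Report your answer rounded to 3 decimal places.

19.069

Per component, A: μ=2.0303, E[X²]=10.2746; B: μ=8.9, E[X²]=88.11.
E[X] = 0.55·2.0303 + 0.45·8.9 = 5.12167.
E[X²] = 0.55·10.2746 + 0.45·88.11 = 45.3005.
Var(X) = E[X²] − (E[X])² = 45.3005 − 26.2315 = 19.069.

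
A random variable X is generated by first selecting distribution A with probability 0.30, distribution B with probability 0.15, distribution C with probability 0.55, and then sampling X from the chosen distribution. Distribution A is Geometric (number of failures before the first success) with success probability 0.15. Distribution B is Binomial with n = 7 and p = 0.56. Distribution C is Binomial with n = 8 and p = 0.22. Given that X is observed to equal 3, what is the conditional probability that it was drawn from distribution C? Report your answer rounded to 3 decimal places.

0.604

Likelihoods P(X=3 | ·): A: 0.0921187; B: 0.230379; C: 0.172159.
Posterior ∝ prior × likelihood. Numerator for C: 0.55·0.172159 = 0.0946873.
Normalizing constant: 0.3·0.0921187 + 0.15·0.230379 + 0.55·0.172159 = 0.15688.
P(C | observation) = 0.0946873 / 0.15688 = 0.603566.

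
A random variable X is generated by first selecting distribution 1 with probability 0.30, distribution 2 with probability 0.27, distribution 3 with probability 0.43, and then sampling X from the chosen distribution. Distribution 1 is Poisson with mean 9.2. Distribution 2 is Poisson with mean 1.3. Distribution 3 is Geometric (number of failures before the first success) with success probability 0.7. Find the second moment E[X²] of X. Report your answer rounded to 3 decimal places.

29.302

For each component E[X²] = Var + (mean)², giving 1: 93.84; 2: 2.99; 3: 0.795918.
Overall E[X²] = 0.3·93.84 + 0.27·2.99 + 0.43·0.795918 = 29.3015.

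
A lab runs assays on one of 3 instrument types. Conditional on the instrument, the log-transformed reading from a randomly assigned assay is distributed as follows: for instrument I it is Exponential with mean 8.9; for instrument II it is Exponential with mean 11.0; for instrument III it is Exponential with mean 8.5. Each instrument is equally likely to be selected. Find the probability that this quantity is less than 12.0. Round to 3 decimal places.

0.720

Conditional on each instrument, P(X < 12.0): I: 0.740322; II: 0.664089; III: 0.756287.
By total probability, P(X < 12.0) = 0.333333·0.740322 + 0.333333·0.664089 + 0.333333·0.756287 = 0.720233.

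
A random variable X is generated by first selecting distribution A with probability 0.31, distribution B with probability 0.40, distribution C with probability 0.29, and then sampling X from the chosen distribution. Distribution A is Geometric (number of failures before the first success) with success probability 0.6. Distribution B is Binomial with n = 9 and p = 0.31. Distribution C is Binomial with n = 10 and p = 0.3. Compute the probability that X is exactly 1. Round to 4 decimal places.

Conditional on each component, P(X = 1): A: 0.24; B: 0.14335; C: 0.121061.
By total probability, P(X = 1) = 0.31·0.24 + 0.4·0.14335 + 0.29·0.121061 = 0.166848.

0.1668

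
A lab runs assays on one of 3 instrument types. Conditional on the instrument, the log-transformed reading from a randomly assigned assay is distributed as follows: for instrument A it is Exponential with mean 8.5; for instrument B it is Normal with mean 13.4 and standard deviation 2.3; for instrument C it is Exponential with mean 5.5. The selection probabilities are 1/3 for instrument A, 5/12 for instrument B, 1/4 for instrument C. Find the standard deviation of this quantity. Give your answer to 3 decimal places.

Per component, A: μ=8.5, E[X²]=144.5; B: μ=13.4, E[X²]=184.85; C: μ=5.5, E[X²]=60.5.
E[X] = 0.333333·8.5 + 0.416667·13.4 + 0.25·5.5 = 9.79167.
E[X²] = 0.333333·144.5 + 0.416667·184.85 + 0.25·60.5 = 140.312.
Var(X) = E[X²] − (E[X])² = 140.312 − 95.8767 = 44.4358.
SD(X) = √44.4358 = 6.66602.

6.666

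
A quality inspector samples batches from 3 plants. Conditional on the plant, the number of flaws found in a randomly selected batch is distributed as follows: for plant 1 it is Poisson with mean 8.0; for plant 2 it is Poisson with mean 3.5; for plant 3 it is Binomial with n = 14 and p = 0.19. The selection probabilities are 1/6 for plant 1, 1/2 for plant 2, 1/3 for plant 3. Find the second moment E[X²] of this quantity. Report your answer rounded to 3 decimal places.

For each component E[X²] = Var + (mean)², giving 1: 72; 2: 15.75; 3: 9.2302.
Overall E[X²] = 0.166667·72 + 0.5·15.75 + 0.333333·9.2302 = 22.9517.

22.952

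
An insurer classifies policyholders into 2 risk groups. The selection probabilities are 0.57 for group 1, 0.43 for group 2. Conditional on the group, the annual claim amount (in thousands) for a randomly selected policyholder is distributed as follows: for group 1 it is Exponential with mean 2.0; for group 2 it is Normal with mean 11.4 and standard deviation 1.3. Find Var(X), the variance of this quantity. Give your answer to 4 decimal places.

Per component, 1: μ=2, E[X²]=8; 2: μ=11.4, E[X²]=131.65.
E[X] = 0.57·2 + 0.43·11.4 = 6.042.
E[X²] = 0.57·8 + 0.43·131.65 = 61.1695.
Var(X) = E[X²] − (E[X])² = 61.1695 − 36.5058 = 24.6637.

24.6637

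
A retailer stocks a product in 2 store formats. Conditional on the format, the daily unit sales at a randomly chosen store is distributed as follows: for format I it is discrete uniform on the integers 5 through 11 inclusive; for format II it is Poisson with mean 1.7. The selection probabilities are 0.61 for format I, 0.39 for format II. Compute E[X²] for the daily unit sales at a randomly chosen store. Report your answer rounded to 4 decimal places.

For each component E[X²] = Var + (mean)², giving I: 68; II: 4.59.
Overall E[X²] = 0.61·68 + 0.39·4.59 = 43.2701.

43.2701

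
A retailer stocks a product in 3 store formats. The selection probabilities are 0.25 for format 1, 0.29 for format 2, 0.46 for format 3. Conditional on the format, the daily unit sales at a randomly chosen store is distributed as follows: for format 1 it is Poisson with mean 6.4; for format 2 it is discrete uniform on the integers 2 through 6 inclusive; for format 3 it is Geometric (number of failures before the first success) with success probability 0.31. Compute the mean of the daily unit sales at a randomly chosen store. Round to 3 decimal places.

3.784

Component means — 1: 6.4; 2: 4; 3: 2.22581.
E[X] = 0.25·6.4 + 0.29·4 + 0.46·2.22581 = 3.78387.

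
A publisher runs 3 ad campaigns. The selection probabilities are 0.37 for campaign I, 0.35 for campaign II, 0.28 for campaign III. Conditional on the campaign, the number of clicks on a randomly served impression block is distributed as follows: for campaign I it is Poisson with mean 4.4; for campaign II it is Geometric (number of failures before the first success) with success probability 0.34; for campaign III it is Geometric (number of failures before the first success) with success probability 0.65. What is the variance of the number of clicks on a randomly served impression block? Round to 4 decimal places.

Per component, I: μ=4.4, E[X²]=23.76; II: μ=1.94118, E[X²]=9.47751; III: μ=0.538462, E[X²]=1.11834.
E[X] = 0.37·4.4 + 0.35·1.94118 + 0.28·0.538462 = 2.45818.
E[X²] = 0.37·23.76 + 0.35·9.47751 + 0.28·1.11834 = 12.4215.
Var(X) = E[X²] − (E[X])² = 12.4215 − 6.04265 = 6.37881.

6.3788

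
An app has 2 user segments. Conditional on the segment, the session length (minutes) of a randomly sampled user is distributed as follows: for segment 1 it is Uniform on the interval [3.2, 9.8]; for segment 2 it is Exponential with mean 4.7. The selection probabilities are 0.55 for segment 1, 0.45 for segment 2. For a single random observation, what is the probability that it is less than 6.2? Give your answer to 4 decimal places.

0.5797

Conditional on each segment, P(X < 6.2): 1: 0.454545; 2: 0.732637.
By total probability, P(X < 6.2) = 0.55·0.454545 + 0.45·0.732637 = 0.579687.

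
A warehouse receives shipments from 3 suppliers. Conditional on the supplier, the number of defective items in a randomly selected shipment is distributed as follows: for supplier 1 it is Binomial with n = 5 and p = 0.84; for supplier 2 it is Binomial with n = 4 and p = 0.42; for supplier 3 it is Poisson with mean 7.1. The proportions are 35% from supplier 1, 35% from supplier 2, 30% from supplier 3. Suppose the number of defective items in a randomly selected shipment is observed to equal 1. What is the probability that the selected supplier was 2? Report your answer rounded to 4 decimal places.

Likelihoods P(X=1 | ·): 1: 0.00275251; 2: 0.327788; 3: 0.00585824.
Posterior ∝ prior × likelihood. Numerator for 2: 0.35·0.327788 = 0.114726.
Normalizing constant: 0.35·0.00275251 + 0.35·0.327788 + 0.3·0.00585824 = 0.117447.
P(2 | observation) = 0.114726 / 0.117447 = 0.976833.

0.9768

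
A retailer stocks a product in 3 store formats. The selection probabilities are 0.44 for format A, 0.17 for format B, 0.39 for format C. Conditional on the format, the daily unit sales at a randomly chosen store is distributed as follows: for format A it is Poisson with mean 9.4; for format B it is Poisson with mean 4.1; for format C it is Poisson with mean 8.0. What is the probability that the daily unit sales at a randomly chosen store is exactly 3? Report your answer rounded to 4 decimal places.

Conditional on each format, P(X = 3): A: 0.0114515; B: 0.190368; C: 0.0286261.
By total probability, P(X = 3) = 0.44·0.0114515 + 0.17·0.190368 + 0.39·0.0286261 = 0.0485654.

0.0486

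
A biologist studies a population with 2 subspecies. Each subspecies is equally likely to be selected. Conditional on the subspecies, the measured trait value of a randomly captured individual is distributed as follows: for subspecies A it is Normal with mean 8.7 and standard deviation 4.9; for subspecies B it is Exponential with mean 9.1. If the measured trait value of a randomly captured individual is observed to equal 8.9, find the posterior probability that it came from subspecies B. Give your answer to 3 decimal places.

0.337

Likelihoods f(8.9 | ·): A: 0.081349; B: 0.0413246.
Posterior ∝ prior × likelihood. Numerator for B: 0.5·0.0413246 = 0.0206623.
Normalizing constant: 0.5·0.081349 + 0.5·0.0413246 = 0.0613368.
P(B | observation) = 0.0206623 / 0.0613368 = 0.336866.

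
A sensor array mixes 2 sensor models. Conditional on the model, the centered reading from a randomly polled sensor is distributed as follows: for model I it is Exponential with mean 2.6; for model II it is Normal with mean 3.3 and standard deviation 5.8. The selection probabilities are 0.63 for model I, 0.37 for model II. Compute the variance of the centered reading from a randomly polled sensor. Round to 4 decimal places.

Per component, I: μ=2.6, E[X²]=13.52; II: μ=3.3, E[X²]=44.53.
E[X] = 0.63·2.6 + 0.37·3.3 = 2.859.
E[X²] = 0.63·13.52 + 0.37·44.53 = 24.9937.
Var(X) = E[X²] − (E[X])² = 24.9937 − 8.17388 = 16.8198.

16.8198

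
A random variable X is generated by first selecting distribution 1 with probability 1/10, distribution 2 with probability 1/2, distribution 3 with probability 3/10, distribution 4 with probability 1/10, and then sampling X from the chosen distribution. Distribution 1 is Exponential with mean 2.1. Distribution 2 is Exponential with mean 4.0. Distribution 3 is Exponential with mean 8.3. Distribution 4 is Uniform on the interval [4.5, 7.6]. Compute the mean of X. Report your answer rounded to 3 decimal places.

Component means — 1: 2.1; 2: 4; 3: 8.3; 4: 6.05.
E[X] = 0.1·2.1 + 0.5·4 + 0.3·8.3 + 0.1·6.05 = 5.305.

5.305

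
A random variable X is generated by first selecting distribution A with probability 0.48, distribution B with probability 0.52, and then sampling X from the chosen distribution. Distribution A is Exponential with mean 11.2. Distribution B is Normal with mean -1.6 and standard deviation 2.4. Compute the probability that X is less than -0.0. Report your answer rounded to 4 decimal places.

0.3887

Conditional on each component, P(X < -0.0): A: 0; B: 0.747507.
By total probability, P(X < -0.0) = 0.48·0 + 0.52·0.747507 = 0.388704.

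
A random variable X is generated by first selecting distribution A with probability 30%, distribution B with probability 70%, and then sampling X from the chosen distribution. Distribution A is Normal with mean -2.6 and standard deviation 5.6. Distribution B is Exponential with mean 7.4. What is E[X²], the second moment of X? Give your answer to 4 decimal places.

For each component E[X²] = Var + (mean)², giving A: 38.12; B: 109.52.
Overall E[X²] = 0.3·38.12 + 0.7·109.52 = 88.1.

88.1000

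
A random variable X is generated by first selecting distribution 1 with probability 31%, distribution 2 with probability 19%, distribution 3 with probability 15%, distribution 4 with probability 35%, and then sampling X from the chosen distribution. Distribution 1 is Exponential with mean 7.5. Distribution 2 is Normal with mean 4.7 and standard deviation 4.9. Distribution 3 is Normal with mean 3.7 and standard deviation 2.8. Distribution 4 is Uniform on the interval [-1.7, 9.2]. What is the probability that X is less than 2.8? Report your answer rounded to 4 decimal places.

0.3635

Conditional on each component, P(X < 2.8): 1: 0.311564; 2: 0.349099; 3: 0.373943; 4: 0.412844.
By total probability, P(X < 2.8) = 0.31·0.311564 + 0.19·0.349099 + 0.15·0.373943 + 0.35·0.412844 = 0.363501.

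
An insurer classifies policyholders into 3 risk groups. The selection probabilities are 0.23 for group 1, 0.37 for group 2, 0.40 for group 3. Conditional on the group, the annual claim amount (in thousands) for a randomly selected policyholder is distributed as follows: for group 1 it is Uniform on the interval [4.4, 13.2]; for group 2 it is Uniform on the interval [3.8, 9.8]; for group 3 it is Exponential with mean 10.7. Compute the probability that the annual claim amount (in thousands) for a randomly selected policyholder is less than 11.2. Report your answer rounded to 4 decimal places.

Conditional on each group, P(X < 11.2): 1: 0.772727; 2: 1; 3: 0.648916.
By total probability, P(X < 11.2) = 0.23·0.772727 + 0.37·1 + 0.4·0.648916 = 0.807294.

0.8073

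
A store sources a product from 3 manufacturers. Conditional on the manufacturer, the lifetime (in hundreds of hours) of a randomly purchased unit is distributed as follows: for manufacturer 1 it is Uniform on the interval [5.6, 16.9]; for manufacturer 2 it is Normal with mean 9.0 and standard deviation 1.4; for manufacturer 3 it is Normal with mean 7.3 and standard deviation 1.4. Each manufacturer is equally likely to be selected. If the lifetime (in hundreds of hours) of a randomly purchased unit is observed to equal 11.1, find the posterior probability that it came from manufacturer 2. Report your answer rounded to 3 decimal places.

0.492

Likelihoods f(11.1 | ·): 1: 0.0884956; 2: 0.0925126; 3: 0.00716115.
Posterior ∝ prior × likelihood. Numerator for 2: 0.333333·0.0925126 = 0.0308375.
Normalizing constant: 0.333333·0.0884956 + 0.333333·0.0925126 + 0.333333·0.00716115 = 0.0627231.
P(2 | observation) = 0.0308375 / 0.0627231 = 0.491645.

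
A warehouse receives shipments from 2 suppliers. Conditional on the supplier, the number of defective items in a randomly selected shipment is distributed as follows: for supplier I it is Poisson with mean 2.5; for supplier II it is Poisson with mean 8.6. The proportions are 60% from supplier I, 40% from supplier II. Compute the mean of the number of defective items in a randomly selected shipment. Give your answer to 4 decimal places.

Component means — I: 2.5; II: 8.6.
E[X] = 0.6·2.5 + 0.4·8.6 = 4.94.

4.9400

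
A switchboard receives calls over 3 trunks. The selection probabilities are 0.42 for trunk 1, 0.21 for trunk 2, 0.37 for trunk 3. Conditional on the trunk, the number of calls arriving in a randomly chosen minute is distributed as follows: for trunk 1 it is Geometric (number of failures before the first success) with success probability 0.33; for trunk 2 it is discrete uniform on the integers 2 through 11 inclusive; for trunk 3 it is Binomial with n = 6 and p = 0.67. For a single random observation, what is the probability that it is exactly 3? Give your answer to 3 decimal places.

0.143

Conditional on each trunk, P(X = 3): 1: 0.0992518; 2: 0.1; 3: 0.21617.
By total probability, P(X = 3) = 0.42·0.0992518 + 0.21·0.1 + 0.37·0.21617 = 0.142669.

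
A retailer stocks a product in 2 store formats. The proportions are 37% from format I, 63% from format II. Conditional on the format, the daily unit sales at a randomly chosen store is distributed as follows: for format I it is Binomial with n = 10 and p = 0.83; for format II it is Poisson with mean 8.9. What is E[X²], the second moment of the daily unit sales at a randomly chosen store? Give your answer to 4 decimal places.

81.5207

For each component E[X²] = Var + (mean)², giving I: 70.301; II: 88.11.
Overall E[X²] = 0.37·70.301 + 0.63·88.11 = 81.5207.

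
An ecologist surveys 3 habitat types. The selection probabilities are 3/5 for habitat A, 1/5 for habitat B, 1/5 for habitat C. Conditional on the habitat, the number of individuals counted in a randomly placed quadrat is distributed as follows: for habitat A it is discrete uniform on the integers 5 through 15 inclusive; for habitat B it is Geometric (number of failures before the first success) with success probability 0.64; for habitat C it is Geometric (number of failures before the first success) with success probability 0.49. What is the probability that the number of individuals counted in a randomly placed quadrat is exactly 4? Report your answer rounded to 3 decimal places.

Conditional on each habitat, P(X = 4): A: 0; B: 0.0107495; C: 0.0331495.
By total probability, P(X = 4) = 0.6·0 + 0.2·0.0107495 + 0.2·0.0331495 = 0.00877981.

0.009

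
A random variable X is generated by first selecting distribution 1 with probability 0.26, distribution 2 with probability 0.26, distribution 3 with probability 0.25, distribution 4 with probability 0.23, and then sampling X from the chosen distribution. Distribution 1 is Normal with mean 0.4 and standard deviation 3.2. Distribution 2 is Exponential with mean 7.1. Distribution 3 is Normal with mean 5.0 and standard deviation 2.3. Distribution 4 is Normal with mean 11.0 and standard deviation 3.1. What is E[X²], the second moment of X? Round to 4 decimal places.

For each component E[X²] = Var + (mean)², giving 1: 10.4; 2: 100.82; 3: 30.29; 4: 130.61.
Overall E[X²] = 0.26·10.4 + 0.26·100.82 + 0.25·30.29 + 0.23·130.61 = 66.53.

66.5300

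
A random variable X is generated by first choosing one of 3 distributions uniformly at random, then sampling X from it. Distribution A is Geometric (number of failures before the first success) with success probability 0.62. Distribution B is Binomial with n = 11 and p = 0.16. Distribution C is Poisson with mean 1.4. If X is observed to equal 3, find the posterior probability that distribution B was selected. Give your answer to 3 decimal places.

Likelihoods P(X=3 | ·): A: 0.0340206; B: 0.167524; C: 0.112777.
Posterior ∝ prior × likelihood. Numerator for B: 0.333333·0.167524 = 0.0558415.
Normalizing constant: 0.333333·0.0340206 + 0.333333·0.167524 + 0.333333·0.112777 = 0.104774.
P(B | observation) = 0.0558415 / 0.104774 = 0.532971.

0.533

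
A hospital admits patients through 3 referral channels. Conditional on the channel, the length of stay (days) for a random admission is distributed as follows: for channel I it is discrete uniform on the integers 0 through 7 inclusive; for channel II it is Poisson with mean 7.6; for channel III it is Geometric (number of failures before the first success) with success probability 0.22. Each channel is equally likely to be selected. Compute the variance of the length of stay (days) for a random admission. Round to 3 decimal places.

Per component, I: μ=3.5, E[X²]=17.5; II: μ=7.6, E[X²]=65.36; III: μ=3.54545, E[X²]=28.686.
E[X] = 0.333333·3.5 + 0.333333·7.6 + 0.333333·3.54545 = 4.88182.
E[X²] = 0.333333·17.5 + 0.333333·65.36 + 0.333333·28.686 = 37.182.
Var(X) = E[X²] − (E[X])² = 37.182 − 23.8321 = 13.3498.

13.350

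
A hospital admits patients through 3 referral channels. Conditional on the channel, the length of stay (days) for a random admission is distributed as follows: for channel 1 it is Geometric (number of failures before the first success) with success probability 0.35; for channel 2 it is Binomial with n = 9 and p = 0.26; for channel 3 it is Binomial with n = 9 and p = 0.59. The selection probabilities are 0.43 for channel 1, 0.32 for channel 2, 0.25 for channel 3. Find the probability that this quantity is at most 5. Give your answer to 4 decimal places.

0.8492

Conditional on each channel, P(X ≤ 5): 1: 0.924581; 2: 0.987757; 3: 0.542355.
By total probability, P(X ≤ 5) = 0.43·0.924581 + 0.32·0.987757 + 0.25·0.542355 = 0.849241.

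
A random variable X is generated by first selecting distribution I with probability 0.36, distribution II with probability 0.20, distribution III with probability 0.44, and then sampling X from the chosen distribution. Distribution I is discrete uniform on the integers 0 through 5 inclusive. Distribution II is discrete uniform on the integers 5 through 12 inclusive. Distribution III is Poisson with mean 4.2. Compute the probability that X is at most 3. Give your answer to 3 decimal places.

Conditional on each component, P(X ≤ 3): I: 0.666667; II: 0; III: 0.395403.
By total probability, P(X ≤ 3) = 0.36·0.666667 + 0.2·0 + 0.44·0.395403 = 0.413977.

0.414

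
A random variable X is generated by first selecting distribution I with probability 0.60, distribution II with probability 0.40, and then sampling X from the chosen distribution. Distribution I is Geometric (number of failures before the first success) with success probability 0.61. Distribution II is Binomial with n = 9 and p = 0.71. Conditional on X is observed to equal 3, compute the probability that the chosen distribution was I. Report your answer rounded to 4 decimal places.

Likelihoods P(X=3 | ·): I: 0.0361846; II: 0.0178831.
Posterior ∝ prior × likelihood. Numerator for I: 0.6·0.0361846 = 0.0217108.
Normalizing constant: 0.6·0.0361846 + 0.4·0.0178831 = 0.028864.
P(I | observation) = 0.0217108 / 0.028864 = 0.752174.

0.7522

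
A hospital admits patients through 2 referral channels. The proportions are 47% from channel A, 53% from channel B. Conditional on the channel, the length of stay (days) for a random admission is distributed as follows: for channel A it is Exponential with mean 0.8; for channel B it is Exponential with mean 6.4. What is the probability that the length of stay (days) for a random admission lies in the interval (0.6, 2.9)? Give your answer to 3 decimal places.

0.355

Conditional on each channel, P(0.6 < X < 2.9): A: 0.445717; B: 0.274872.
By total probability, P(0.6 < X < 2.9) = 0.47·0.445717 + 0.53·0.274872 = 0.355169.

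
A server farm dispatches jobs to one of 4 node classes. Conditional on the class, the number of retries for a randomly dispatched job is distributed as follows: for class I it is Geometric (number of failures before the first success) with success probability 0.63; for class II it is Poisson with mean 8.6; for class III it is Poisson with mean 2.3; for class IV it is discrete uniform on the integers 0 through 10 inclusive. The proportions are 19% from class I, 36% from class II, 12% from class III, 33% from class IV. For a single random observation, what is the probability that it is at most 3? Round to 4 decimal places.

Conditional on each class, P(X ≤ 3): I: 0.981258; II: 0.0280926; III: 0.799347; IV: 0.363636.
By total probability, P(X ≤ 3) = 0.19·0.981258 + 0.36·0.0280926 + 0.12·0.799347 + 0.33·0.363636 = 0.412474.

0.4125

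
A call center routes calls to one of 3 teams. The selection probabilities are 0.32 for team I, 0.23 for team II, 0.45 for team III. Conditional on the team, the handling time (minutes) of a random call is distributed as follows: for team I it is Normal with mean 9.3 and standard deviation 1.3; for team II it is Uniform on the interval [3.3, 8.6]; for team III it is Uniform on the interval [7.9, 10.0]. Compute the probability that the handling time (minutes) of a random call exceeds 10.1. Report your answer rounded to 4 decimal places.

0.0861

Conditional on each team, P(X > 10.1): I: 0.26915; II: 0; III: 0.
By total probability, P(X > 10.1) = 0.32·0.26915 + 0.23·0 + 0.45·0 = 0.0861281.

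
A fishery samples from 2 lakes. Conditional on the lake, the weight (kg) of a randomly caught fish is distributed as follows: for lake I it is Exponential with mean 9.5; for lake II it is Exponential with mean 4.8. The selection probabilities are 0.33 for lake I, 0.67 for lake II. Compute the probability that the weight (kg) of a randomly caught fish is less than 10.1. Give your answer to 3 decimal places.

Conditional on each lake, P(X < 10.1): I: 0.654637; II: 0.878053.
By total probability, P(X < 10.1) = 0.33·0.654637 + 0.67·0.878053 = 0.804325.

0.804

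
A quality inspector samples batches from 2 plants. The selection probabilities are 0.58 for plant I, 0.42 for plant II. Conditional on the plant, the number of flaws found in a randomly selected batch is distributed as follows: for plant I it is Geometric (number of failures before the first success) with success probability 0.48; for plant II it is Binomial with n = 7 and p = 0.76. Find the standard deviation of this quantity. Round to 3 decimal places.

2.494

Per component, I: μ=1.08333, E[X²]=3.43056; II: μ=5.32, E[X²]=29.5792.
E[X] = 0.58·1.08333 + 0.42·5.32 = 2.86273.
E[X²] = 0.58·3.43056 + 0.42·29.5792 = 14.413.
Var(X) = E[X²] − (E[X])² = 14.413 − 8.19524 = 6.21774.
SD(X) = √6.21774 = 2.49354.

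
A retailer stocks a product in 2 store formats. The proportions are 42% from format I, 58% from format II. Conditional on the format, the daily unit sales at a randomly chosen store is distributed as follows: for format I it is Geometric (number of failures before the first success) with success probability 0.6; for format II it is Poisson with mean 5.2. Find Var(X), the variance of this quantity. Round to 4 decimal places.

Per component, I: μ=0.666667, E[X²]=1.55556; II: μ=5.2, E[X²]=32.24.
E[X] = 0.42·0.666667 + 0.58·5.2 = 3.296.
E[X²] = 0.42·1.55556 + 0.58·32.24 = 19.3525.
Var(X) = E[X²] − (E[X])² = 19.3525 − 10.8636 = 8.48892.

8.4889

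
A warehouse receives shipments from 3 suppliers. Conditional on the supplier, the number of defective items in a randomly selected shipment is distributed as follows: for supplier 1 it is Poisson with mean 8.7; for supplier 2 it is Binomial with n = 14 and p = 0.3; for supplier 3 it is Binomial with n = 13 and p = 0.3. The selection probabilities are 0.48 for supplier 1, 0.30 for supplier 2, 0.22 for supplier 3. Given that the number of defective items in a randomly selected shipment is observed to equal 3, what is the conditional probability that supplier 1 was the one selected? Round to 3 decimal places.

Likelihoods P(X=3 | ·): 1: 0.0182829; 2: 0.194332; 3: 0.218127.
Posterior ∝ prior × likelihood. Numerator for 1: 0.48·0.0182829 = 0.00877578.
Normalizing constant: 0.48·0.0182829 + 0.3·0.194332 + 0.22·0.218127 = 0.115063.
P(1 | observation) = 0.00877578 / 0.115063 = 0.0762691.

0.076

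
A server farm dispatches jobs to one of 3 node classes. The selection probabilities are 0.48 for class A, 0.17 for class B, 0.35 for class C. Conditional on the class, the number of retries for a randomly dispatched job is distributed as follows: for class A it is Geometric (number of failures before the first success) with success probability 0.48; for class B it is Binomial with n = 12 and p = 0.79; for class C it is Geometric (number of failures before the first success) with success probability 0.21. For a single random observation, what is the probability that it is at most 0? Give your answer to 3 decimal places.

Conditional on each class, P(X ≤ 0): A: 0.48; B: 7.35583e-09; C: 0.21.
By total probability, P(X ≤ 0) = 0.48·0.48 + 0.17·7.35583e-09 + 0.35·0.21 = 0.3039.

0.304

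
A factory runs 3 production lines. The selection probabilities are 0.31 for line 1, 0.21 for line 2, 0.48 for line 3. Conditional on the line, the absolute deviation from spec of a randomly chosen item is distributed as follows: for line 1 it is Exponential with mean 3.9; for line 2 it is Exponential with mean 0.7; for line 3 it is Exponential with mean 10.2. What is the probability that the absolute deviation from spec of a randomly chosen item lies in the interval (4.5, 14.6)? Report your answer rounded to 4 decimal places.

0.2848

Conditional on each line, P(4.5 < X < 14.6): 1: 0.291752; 2: 0.00161476; 3: 0.404298.
By total probability, P(4.5 < X < 14.6) = 0.31·0.291752 + 0.21·0.00161476 + 0.48·0.404298 = 0.284846.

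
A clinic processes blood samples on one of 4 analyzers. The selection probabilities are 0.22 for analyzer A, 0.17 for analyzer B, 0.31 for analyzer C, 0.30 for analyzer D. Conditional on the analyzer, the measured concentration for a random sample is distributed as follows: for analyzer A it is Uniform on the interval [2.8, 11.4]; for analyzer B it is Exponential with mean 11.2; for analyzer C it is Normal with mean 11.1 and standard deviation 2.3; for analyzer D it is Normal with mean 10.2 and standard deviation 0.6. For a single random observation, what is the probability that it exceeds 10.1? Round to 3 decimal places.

Conditional on each analyzer, P(X > 10.1): A: 0.151163; B: 0.405844; C: 0.66814; D: 0.566184.
By total probability, P(X > 10.1) = 0.22·0.151163 + 0.17·0.405844 + 0.31·0.66814 + 0.3·0.566184 = 0.479228.

0.479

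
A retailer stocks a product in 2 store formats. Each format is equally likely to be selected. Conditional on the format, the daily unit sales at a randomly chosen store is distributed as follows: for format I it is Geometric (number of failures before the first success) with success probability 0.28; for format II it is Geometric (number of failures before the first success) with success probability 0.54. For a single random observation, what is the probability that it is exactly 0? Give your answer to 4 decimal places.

Conditional on each format, P(X = 0): I: 0.28; II: 0.54.
By total probability, P(X = 0) = 0.5·0.28 + 0.5·0.54 = 0.41.

0.4100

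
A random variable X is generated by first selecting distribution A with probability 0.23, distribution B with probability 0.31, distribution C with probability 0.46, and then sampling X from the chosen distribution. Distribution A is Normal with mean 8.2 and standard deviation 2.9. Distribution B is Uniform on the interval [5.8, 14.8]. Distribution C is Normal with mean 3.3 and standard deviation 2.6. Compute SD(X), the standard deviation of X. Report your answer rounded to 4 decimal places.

4.1205

Per component, A: μ=8.2, E[X²]=75.65; B: μ=10.3, E[X²]=112.84; C: μ=3.3, E[X²]=17.65.
E[X] = 0.23·8.2 + 0.31·10.3 + 0.46·3.3 = 6.597.
E[X²] = 0.23·75.65 + 0.31·112.84 + 0.46·17.65 = 60.4989.
Var(X) = E[X²] − (E[X])² = 60.4989 − 43.5204 = 16.9785.
SD(X) = √16.9785 = 4.1205.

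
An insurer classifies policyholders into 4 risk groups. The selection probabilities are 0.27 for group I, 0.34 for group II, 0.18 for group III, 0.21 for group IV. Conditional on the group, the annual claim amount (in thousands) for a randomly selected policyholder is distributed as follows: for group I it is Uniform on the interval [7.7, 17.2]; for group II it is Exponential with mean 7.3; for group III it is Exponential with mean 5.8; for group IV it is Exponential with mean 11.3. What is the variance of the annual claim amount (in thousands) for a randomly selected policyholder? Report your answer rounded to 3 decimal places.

Per component, I: μ=12.45, E[X²]=162.523; II: μ=7.3, E[X²]=106.58; III: μ=5.8, E[X²]=67.28; IV: μ=11.3, E[X²]=255.38.
E[X] = 0.27·12.45 + 0.34·7.3 + 0.18·5.8 + 0.21·11.3 = 9.2605.
E[X²] = 0.27·162.523 + 0.34·106.58 + 0.18·67.28 + 0.21·255.38 = 145.859.
Var(X) = E[X²] − (E[X])² = 145.859 − 85.7569 = 60.1018.

60.102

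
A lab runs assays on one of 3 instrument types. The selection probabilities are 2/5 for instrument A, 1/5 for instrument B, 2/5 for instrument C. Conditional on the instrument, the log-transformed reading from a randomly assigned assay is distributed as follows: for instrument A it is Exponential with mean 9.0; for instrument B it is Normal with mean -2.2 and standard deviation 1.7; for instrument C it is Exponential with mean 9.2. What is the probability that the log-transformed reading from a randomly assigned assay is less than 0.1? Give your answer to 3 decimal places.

0.191

Conditional on each instrument, P(X < 0.1): A: 0.0110496; B: 0.911963; C: 0.0108107.
By total probability, P(X < 0.1) = 0.4·0.0110496 + 0.2·0.911963 + 0.4·0.0108107 = 0.191137.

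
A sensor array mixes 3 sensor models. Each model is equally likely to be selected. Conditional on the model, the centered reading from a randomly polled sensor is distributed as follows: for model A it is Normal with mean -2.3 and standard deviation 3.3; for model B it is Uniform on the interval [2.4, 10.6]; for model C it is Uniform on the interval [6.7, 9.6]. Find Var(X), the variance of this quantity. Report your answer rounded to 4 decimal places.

26.7719

Per component, A: μ=-2.3, E[X²]=16.18; B: μ=6.5, E[X²]=47.8533; C: μ=8.15, E[X²]=67.1233.
E[X] = 0.333333·-2.3 + 0.333333·6.5 + 0.333333·8.15 = 4.11667.
E[X²] = 0.333333·16.18 + 0.333333·47.8533 + 0.333333·67.1233 = 43.7189.
Var(X) = E[X²] − (E[X])² = 43.7189 − 16.9469 = 26.7719.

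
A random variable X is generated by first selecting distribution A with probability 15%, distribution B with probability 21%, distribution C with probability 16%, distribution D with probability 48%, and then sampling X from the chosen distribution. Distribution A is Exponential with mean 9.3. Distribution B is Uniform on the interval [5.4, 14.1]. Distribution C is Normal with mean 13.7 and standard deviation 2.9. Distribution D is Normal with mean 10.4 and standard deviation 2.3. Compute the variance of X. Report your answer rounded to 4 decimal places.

20.1442

Per component, A: μ=9.3, E[X²]=172.98; B: μ=9.75, E[X²]=101.37; C: μ=13.7, E[X²]=196.1; D: μ=10.4, E[X²]=113.45.
E[X] = 0.15·9.3 + 0.21·9.75 + 0.16·13.7 + 0.48·10.4 = 10.6265.
E[X²] = 0.15·172.98 + 0.21·101.37 + 0.16·196.1 + 0.48·113.45 = 133.067.
Var(X) = E[X²] − (E[X])² = 133.067 − 112.923 = 20.1442.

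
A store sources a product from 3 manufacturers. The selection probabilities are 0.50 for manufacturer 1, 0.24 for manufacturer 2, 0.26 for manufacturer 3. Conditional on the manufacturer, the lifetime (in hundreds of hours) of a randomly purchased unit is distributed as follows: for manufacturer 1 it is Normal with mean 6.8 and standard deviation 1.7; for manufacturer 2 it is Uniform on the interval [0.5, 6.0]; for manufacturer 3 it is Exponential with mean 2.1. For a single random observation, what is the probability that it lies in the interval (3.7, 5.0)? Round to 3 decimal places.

0.133

Conditional on each manufacturer, P(3.7 < X < 5.0): 1: 0.110728; 2: 0.236364; 3: 0.079255.
By total probability, P(3.7 < X < 5.0) = 0.5·0.110728 + 0.24·0.236364 + 0.26·0.079255 = 0.132698.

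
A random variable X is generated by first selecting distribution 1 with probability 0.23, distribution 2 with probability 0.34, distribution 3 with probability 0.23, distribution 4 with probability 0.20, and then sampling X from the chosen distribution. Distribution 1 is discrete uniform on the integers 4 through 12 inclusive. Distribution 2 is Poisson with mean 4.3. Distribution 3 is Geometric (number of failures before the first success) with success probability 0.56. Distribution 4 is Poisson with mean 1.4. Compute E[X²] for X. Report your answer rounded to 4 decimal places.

25.1386

For each component E[X²] = Var + (mean)², giving 1: 70.6667; 2: 22.79; 3: 2.02041; 4: 3.36.
Overall E[X²] = 0.23·70.6667 + 0.34·22.79 + 0.23·2.02041 + 0.2·3.36 = 25.1386.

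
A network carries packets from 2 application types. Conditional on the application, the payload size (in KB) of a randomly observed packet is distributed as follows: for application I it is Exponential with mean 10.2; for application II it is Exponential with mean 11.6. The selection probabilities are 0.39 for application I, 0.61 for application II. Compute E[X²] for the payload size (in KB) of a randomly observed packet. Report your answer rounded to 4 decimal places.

245.3144

For each component E[X²] = Var + (mean)², giving I: 208.08; II: 269.12.
Overall E[X²] = 0.39·208.08 + 0.61·269.12 = 245.314.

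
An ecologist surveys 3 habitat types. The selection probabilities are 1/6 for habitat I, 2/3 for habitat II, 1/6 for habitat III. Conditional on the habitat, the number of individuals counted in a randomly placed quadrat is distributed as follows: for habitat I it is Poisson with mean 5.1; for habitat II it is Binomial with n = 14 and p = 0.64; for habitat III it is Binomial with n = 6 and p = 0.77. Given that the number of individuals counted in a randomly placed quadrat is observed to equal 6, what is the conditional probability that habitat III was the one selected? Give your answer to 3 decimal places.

Likelihoods P(X=6 | ·): I: 0.149; II: 0.0582177; III: 0.208422.
Posterior ∝ prior × likelihood. Numerator for III: 0.166667·0.208422 = 0.0347371.
Normalizing constant: 0.166667·0.149 + 0.666667·0.0582177 + 0.166667·0.208422 = 0.0983822.
P(III | observation) = 0.0347371 / 0.0983822 = 0.353083.

0.353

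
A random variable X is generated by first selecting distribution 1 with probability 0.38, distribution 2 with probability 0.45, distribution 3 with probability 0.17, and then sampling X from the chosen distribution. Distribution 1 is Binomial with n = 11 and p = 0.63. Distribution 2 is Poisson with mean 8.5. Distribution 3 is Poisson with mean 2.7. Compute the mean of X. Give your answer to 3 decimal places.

Component means — 1: 6.93; 2: 8.5; 3: 2.7.
E[X] = 0.38·6.93 + 0.45·8.5 + 0.17·2.7 = 6.9174.

6.917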